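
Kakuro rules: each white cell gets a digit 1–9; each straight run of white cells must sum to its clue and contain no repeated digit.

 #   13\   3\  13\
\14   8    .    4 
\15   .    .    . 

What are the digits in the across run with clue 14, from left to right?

8, 2, 4

3 in 2 cells must be {1,2}.
R1C2 = 14 − 12 = 2 completes the 14 across.
R2C1 = 13 − 8 = 5 completes the 13 down.
R2C2 = 3 − 2 = 1 completes the 3 down.
R2C3 = 15 − 6 = 9 completes the 15 across.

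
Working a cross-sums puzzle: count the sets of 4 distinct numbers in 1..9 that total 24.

8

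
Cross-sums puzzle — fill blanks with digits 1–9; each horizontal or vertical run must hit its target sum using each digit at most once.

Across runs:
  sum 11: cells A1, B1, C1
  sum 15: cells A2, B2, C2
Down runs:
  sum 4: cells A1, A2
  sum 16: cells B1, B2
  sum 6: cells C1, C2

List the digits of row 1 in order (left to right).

3 7 1

4 in 2 cells must be {1,3}; 16 in 2 cells must be {7,9}.
The 11 across and the 16 down share only 7, so B1 = 7.
Given what's placed, C1 must be 1 to fit the 11 across and 6 down.
B2 = 16 − 7 = 9 completes the 16 down.
C2 = 6 − 1 = 5 completes the 6 down.
A1 = 11 − 8 = 3 completes the 11 across.
A2 = 15 − 14 = 1 completes the 15 across.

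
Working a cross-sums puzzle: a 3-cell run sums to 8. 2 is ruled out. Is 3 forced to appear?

The only way to make 8 from 3 distinct digits under that restriction is {1,3,4}, which contains 3.

Yes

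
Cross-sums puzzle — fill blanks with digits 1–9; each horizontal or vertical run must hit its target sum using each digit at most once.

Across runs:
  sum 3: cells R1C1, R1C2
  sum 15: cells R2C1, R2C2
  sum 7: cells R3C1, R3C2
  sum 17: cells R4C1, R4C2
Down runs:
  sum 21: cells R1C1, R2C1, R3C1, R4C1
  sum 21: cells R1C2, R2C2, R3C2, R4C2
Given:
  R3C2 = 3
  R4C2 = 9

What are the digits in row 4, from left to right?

3 in 2 cells must be {1,2}; 17 in 2 cells must be {8,9}.
R3C1 = 7 − 3 = 4 completes the 7 across.
R4C1 = 17 − 9 = 8 completes the 17 across.
Given what's placed, R1C1 must be 2 to fit the 3 across and 21 down.
R1C2 = 3 − 2 = 1 completes the 3 across.
R2C1 = 21 − 14 = 7 completes the 21 down.
R2C2 = 15 − 7 = 8 completes the 15 across.

8 9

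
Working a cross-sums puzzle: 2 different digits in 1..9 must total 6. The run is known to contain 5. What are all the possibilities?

{1,5}

2 distinct digits from 1–9 sum between 3 and 17.
Keeping only sets containing 5.
Only one set works: {1,5}.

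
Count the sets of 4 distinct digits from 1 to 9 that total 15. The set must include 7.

2

4 distinct digits from 1–9 sum between 10 and 30.
Keeping only sets containing 7.
Enumerating: {1,2,5,7}, {1,3,4,7}.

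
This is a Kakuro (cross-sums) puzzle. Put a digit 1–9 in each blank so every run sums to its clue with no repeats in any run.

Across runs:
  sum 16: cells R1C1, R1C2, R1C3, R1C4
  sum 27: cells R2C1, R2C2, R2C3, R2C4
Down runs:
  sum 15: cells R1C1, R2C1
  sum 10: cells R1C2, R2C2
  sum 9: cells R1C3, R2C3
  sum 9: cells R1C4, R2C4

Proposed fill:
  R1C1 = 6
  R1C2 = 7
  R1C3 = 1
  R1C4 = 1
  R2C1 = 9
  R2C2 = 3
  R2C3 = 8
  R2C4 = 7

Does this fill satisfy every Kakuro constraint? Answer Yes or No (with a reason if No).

No — the across run R1C1–R1C4 sums to 15, not 16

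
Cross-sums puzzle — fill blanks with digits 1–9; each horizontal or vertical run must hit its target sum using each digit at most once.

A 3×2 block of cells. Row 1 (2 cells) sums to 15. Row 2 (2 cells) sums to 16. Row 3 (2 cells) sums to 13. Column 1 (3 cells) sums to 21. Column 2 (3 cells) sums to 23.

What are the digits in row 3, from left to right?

5 8

16 in 2 cells must be {7,9}; 23 in 3 cells must be {6,8,9}.
The 16 across and the 23 down share only 9, so (2,2) = 9.
(2,1) = 16 − 9 = 7 completes the 16 across.
Nothing is forced directly, so branch on (1,2), whose candidates are 6 or 8. If (1,2) = 8: then (1,1) would have to be in {7} for the 15 across but in {5,6,8,9} for the 21 down — contradiction. So (1,2) = 6.
(1,1) = 15 − 6 = 9 completes the 15 across.
(3,1) = 21 − 16 = 5 completes the 21 down.
(3,2) = 13 − 5 = 8 completes the 13 across.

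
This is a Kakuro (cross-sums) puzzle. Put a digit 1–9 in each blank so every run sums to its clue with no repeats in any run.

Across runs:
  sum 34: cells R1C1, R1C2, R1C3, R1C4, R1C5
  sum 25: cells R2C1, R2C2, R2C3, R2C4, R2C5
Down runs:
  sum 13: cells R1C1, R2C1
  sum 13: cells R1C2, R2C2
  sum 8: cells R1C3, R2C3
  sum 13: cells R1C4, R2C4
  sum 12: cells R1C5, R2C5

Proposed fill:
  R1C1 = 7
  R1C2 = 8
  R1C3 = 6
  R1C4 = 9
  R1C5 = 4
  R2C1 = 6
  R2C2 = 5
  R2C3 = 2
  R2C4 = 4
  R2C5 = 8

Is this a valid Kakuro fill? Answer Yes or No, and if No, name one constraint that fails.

Yes

Across: 7+8+6+9+4=34; 6+5+2+4+8=25. Down: 7+6=13; 8+5=13; 6+2=8; 9+4=13; 4+8=12. No digit repeats within any run.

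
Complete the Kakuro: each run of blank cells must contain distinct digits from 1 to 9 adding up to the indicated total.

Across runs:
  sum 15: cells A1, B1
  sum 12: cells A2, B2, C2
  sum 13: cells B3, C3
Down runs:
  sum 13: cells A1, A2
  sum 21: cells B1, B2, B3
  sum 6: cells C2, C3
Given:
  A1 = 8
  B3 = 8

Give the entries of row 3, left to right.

B1 = 15 − 8 = 7 completes the 15 across.
A2 = 13 − 8 = 5 completes the 13 down.
B2 = 21 − 15 = 6 completes the 21 down.
C2 = 12 − 11 = 1 completes the 12 across.
C3 = 13 − 8 = 5 completes the 13 across.

8 5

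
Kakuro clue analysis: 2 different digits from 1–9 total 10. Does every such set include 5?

No

Counterexample: {1,9} sums to 10 without using 5.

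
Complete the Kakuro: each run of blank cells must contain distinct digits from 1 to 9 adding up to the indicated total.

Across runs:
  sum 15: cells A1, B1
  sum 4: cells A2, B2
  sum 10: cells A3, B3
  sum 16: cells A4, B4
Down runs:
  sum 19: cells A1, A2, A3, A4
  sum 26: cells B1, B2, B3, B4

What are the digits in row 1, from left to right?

9, 6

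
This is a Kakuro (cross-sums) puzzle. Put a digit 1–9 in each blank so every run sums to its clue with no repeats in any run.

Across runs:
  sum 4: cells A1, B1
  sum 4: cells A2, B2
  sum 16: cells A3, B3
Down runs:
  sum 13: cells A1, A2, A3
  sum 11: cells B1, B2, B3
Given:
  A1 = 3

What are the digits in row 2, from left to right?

1 3

4 in 2 cells must be {1,3}; 16 in 2 cells must be {7,9}.
B1 = 4 − 3 = 1 completes the 4 across.
A2 = 1: the only remaining digit allowed by both the 4 across and the 13 down.
B2 = 4 − 1 = 3 completes the 4 across.
A3 = 13 − 4 = 9 completes the 13 down.
B3 = 16 − 9 = 7 completes the 16 across.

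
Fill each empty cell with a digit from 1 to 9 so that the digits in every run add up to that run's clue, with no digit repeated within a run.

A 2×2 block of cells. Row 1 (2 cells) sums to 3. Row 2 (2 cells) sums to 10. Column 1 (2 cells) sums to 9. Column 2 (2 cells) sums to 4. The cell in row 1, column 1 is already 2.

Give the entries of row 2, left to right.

3 in 2 cells must be {1,2}; 4 in 2 cells must be {1,3}.
(1,2) = 3 − 2 = 1 completes the 3 across.
(2,1) = 9 − 2 = 7 completes the 9 down.
(2,2) = 10 − 7 = 3 completes the 10 across.

7 3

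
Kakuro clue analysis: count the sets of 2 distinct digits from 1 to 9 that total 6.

2

2 distinct digits from 1–9 sum between 3 and 17.
Enumerating: {1,5}, {2,4}.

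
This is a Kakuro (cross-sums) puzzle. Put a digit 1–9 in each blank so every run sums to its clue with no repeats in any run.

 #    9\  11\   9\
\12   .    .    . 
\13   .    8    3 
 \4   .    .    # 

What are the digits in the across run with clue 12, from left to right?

4 in 2 cells must be {1,3}.
R1C3 = 9 − 3 = 6 completes the 9 down.
R2C1 = 13 − 11 = 2 completes the 13 across.
Given what's placed, R3C2 must be 1 to fit the 4 across and 11 down.
R1C2 = 11 − 9 = 2 completes the 11 down.
R3C1 = 4 − 1 = 3 completes the 4 across.
R1C1 = 12 − 8 = 4 completes the 12 across.

4 2 6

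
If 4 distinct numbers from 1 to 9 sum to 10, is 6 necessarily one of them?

The only way to make 10 from 4 distinct digits is {1,2,3,4}, which does not contain 6.

No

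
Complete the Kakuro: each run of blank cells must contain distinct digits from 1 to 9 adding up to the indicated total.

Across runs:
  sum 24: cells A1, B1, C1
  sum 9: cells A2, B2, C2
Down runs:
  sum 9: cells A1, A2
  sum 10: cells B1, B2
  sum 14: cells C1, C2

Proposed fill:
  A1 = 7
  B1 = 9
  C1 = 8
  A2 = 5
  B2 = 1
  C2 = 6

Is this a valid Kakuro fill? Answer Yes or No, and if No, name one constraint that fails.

No — the down run A1–A2 sums to 12, not 9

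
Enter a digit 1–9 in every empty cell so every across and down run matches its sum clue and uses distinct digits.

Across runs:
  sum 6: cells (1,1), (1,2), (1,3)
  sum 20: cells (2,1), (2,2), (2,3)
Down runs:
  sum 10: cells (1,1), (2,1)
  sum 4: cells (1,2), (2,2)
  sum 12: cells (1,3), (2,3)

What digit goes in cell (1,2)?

1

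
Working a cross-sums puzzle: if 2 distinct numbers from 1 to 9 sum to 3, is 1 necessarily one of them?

Yes

The only way to make 3 from 2 distinct digits is {1,2}, which contains 1.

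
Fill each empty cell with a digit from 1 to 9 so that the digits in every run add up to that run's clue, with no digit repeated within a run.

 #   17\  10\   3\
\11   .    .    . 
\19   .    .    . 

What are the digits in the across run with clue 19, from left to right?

9 8 2

17 in 2 cells must be {8,9}; 3 in 2 cells must be {1,2}.
The 11 across and the 17 down share only 8, so R1C1 = 8.
R2C1 = 17 − 8 = 9 completes the 17 down.
Given what's placed, R2C3 must be 2 to fit the 19 across and 3 down.
R1C3 = 3 − 2 = 1 completes the 3 down.
R2C2 = 19 − 11 = 8 completes the 19 across.
R1C2 = 11 − 9 = 2 completes the 11 across.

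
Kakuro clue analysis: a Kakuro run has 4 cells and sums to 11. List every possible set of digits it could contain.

4 distinct digits from 1–9 sum between 10 and 30.
Only one set works: {1,2,3,5}.

{1,2,3,5}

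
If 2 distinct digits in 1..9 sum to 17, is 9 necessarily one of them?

Yes

The only way to make 17 from 2 distinct digits is {8,9}, which contains 9.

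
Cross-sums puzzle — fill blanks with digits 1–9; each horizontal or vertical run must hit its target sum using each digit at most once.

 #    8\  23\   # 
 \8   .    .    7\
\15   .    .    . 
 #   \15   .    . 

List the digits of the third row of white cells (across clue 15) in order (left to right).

23 in 3 cells must be {6,8,9}.
The 8 across and the 23 down share only 6, so R1C2 = 6.
Intersecting the 15 across with the 7 down forces R3C3 = 6.
R1C1 = 8 − 6 = 2 completes the 8 across.
R2C1 = 8 − 2 = 6 completes the 8 down.
R2C2 = 8: the only remaining digit allowed by both the 15 across and the 23 down.
R2C3 = 15 − 14 = 1 completes the 15 across.
R3C2 = 15 − 6 = 9 completes the 15 across.

9 6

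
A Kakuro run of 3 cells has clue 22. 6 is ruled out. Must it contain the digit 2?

The only way to make 22 from 3 distinct digits under that restriction is {5,8,9}, which does not contain 2.

No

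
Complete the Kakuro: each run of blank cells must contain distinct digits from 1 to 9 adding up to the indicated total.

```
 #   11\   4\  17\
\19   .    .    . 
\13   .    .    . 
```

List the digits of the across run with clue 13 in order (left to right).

4, 1, 8

4 in 2 cells must be {1,3}; 17 in 2 cells must be {8,9}.
The 19 across and the 4 down share only 3, so R1C2 = 3.
Given what's placed, R1C3 must be 9 to fit the 19 across and 17 down.
R2C2 = 4 − 3 = 1 completes the 4 down.
R2C3 = 17 − 9 = 8 completes the 17 down.
R1C1 = 19 − 12 = 7 completes the 19 across.
R2C1 = 13 − 9 = 4 completes the 13 across.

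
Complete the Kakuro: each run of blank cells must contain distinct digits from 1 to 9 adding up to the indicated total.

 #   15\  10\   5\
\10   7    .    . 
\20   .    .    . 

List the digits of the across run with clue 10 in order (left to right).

R2C1 = 15 − 7 = 8 completes the 15 down.
Given what's placed, R2C3 must be 3 to fit the 20 across and 5 down.
R1C3 = 5 − 3 = 2 completes the 5 down.
R2C2 = 20 − 11 = 9 completes the 20 across.
R1C2 = 10 − 9 = 1 completes the 10 across.

7 1 2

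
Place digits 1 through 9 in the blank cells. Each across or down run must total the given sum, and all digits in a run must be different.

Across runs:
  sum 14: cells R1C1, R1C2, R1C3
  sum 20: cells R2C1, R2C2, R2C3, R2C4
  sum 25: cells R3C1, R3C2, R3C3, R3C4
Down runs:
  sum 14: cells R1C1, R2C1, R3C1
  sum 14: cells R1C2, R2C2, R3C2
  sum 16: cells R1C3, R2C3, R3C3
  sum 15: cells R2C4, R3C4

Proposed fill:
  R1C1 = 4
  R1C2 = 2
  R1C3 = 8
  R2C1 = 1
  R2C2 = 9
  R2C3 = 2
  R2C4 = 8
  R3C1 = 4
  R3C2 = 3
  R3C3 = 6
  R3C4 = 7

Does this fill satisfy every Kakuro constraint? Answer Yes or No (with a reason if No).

No — the down run R1C1–R3C1 sums to 9, not 14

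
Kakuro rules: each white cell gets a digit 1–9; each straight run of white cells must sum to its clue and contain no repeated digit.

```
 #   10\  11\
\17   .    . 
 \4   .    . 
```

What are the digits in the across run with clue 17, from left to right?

9 8

17 in 2 cells must be {8,9}; 4 in 2 cells must be {1,3}.
The 4 across and the 11 down share only 3, so R2C2 = 3.
R1C2 = 11 − 3 = 8 completes the 11 down.
R2C1 = 4 − 3 = 1 completes the 4 across.
R1C1 = 17 − 8 = 9 completes the 17 across.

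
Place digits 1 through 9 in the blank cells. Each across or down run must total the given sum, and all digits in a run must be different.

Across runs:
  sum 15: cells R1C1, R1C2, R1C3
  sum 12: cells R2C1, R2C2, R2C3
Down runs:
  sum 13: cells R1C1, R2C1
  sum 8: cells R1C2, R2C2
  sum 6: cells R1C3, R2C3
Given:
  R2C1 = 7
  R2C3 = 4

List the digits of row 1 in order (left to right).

6, 7, 2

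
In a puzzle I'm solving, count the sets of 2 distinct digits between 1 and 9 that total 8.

3

2 distinct digits from 1–9 sum between 3 and 17.
Enumerating: {1,7}, {2,6}, {3,5}.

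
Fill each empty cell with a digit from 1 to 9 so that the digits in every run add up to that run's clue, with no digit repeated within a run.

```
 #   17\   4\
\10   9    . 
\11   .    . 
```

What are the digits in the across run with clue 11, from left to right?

8 3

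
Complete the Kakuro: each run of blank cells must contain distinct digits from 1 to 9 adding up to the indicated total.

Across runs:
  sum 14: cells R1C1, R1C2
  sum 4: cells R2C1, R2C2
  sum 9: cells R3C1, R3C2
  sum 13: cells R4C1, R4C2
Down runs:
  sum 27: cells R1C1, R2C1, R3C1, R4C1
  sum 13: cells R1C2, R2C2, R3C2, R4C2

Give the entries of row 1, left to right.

8 6

4 in 2 cells must be {1,3}.
Only 3 fits R2C1 under both its across sum 4 and down sum 27.
R2C2 = 4 − 3 = 1 completes the 4 across.
Nothing is forced directly, so branch on R3C1, whose candidates are 7 or 8. If R3C1 = 8: that forces R1C1 = 9, R1C2 = 5, after which R3C2 would have to be in {1} for the 9 across but in {3,4} for the 13 down — contradiction. So R3C1 = 7.
R3C2 = 9 − 7 = 2 completes the 9 across.
R1C2 = 6: the only remaining digit allowed by both the 14 across and the 13 down.
R4C2 = 13 − 9 = 4 completes the 13 down.
R1C1 = 14 − 6 = 8 completes the 14 across.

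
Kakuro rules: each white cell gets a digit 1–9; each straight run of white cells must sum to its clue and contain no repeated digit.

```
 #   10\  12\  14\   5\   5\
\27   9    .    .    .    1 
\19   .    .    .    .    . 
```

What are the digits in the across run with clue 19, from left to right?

1 5 6 3 4

R2C1 = 10 − 9 = 1 completes the 10 down.
R2C5 = 5 − 1 = 4 completes the 5 down.
No cell is forced outright now. R2C4 can only be 2 or 3 (the digits allowed by both its 19 across and its 5 down). If R2C4 = 2: that forces R1C4 = 3, R1C2 = 8, R1C3 = 6, after which R2C2 would have to be in {3,5,7,9} for the 19 across but in {4} for the 12 down — contradiction. So R2C4 = 3.
R1C4 = 5 − 3 = 2 completes the 5 down.
Given what's placed, R1C3 must be 8 to fit the 27 across and 14 down.
R2C3 = 14 − 8 = 6 completes the 14 down.
R1C2 = 27 − 20 = 7 completes the 27 across.
R2C2 = 19 − 14 = 5 completes the 19 across.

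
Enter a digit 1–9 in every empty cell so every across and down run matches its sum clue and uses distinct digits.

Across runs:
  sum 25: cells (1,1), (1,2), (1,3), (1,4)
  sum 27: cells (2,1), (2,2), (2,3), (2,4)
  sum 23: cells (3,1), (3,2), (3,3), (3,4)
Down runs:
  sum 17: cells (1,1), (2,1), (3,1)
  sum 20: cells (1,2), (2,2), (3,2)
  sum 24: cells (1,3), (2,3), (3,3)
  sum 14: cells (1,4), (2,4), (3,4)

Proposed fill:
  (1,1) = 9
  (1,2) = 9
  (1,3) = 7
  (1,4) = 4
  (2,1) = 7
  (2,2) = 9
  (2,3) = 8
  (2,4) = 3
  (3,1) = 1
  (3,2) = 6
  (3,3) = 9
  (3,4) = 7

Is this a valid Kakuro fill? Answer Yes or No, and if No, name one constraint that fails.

No — the across run (1,1)–(1,4) sums to 29, not 25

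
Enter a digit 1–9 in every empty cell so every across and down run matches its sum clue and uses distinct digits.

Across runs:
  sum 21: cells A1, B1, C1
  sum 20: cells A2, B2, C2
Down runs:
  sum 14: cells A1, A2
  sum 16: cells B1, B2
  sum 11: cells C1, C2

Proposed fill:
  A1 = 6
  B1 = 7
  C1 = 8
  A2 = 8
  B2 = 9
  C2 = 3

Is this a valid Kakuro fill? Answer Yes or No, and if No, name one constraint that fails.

Across: 6+7+8=21; 8+9+3=20. Down: 6+8=14; 7+9=16; 8+3=11. No digit repeats within any run.

Yes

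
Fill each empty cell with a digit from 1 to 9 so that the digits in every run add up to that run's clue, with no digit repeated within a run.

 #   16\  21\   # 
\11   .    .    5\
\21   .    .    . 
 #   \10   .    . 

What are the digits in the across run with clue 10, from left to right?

9 1

16 in 2 cells must be {7,9}.
The 21 across and the 5 down share only 4, so R2C3 = 4.
R3C3 = 5 − 4 = 1 completes the 5 down.
R2C1 = 9: the only remaining digit allowed by both the 21 across and the 16 down.
R2C2 = 21 − 13 = 8 completes the 21 across.
R3C2 = 10 − 1 = 9 completes the 10 across.
R1C1 = 16 − 9 = 7 completes the 16 down.
R1C2 = 11 − 7 = 4 completes the 11 across.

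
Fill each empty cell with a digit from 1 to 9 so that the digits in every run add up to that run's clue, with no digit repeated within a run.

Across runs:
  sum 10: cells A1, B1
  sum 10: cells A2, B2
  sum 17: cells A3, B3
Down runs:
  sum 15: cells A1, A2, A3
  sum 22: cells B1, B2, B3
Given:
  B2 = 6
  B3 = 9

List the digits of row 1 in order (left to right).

17 in 2 cells must be {8,9}.
B1 = 22 − 15 = 7 completes the 22 down.
A2 = 10 − 6 = 4 completes the 10 across.
A3 = 17 − 9 = 8 completes the 17 across.
A1 = 10 − 7 = 3 completes the 10 across.

3 7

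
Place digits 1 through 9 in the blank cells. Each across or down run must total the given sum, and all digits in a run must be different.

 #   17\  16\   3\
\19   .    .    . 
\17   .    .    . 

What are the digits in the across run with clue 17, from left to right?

9 7 1

17 in 2 cells must be {8,9}; 16 in 2 cells must be {7,9}; 3 in 2 cells must be {1,2}.
The 19 across and the 3 down share only 2, so R1C3 = 2.
R2C3 = 3 − 2 = 1 completes the 3 down.
Given what's placed, R1C2 must be 9 to fit the 19 across and 16 down.
R2C1 = 9: the only remaining digit allowed by both the 17 across and the 17 down.
R2C2 = 17 − 10 = 7 completes the 17 across.
R1C1 = 19 − 11 = 8 completes the 19 across.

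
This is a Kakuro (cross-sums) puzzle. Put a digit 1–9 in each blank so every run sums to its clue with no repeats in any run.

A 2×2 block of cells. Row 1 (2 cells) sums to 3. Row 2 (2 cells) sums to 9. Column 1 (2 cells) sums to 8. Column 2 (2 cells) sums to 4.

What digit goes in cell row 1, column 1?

2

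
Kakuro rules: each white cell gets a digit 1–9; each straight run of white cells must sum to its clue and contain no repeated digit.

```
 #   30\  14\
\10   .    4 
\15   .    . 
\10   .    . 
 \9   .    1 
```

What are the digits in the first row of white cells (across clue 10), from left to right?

6, 4

30 in 4 cells must be {6,7,8,9}.
R1C1 = 10 − 4 = 6 completes the 10 across.
R4C1 = 9 − 1 = 8 completes the 9 across.
No cell is forced outright now. R2C1 can only be 7 or 9 (the digits allowed by both its 15 across and its 30 down). If R2C1 = 7: then R2C2 would have to be in {8} for the 15 across but in {2,3,6,7} for the 14 down — contradiction. So R2C1 = 9.
R2C2 = 15 − 9 = 6 completes the 15 across.
R3C1 = 30 − 23 = 7 completes the 30 down.
R3C2 = 10 − 7 = 3 completes the 10 across.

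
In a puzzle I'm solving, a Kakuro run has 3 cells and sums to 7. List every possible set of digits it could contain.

{1,2,4}

3 distinct digits from 1–9 sum between 6 and 24.
Only one set works: {1,2,4}.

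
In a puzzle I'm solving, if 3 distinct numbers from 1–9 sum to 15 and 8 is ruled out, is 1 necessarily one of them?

No

Counterexample: {2,4,9} sums to 15 under that restriction without using 1.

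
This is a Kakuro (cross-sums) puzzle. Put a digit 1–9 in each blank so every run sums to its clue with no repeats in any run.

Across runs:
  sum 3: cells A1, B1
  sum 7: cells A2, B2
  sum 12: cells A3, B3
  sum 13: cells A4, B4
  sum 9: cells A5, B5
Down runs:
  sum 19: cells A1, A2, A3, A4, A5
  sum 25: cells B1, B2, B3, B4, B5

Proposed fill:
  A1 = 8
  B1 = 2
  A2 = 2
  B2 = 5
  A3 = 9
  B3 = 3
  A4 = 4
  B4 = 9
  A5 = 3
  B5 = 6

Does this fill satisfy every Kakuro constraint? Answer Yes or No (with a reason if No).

No — the down run A1–A5 sums to 26, not 19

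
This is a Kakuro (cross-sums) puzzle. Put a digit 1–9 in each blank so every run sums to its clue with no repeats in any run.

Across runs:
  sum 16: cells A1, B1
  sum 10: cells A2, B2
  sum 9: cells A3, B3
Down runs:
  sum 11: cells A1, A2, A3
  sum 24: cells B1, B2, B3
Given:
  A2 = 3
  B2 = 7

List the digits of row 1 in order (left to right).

16 in 2 cells must be {7,9}; 24 in 3 cells must be {7,8,9}.
Given what's placed, A1 must be 7 to fit the 16 across and 11 down.
B1 = 16 − 7 = 9 completes the 16 across.
A3 = 11 − 10 = 1 completes the 11 down.
B3 = 9 − 1 = 8 completes the 9 across.

7 9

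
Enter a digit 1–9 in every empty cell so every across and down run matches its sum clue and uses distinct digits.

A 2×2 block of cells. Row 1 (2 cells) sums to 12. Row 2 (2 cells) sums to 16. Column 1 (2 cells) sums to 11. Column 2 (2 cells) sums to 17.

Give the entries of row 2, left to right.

7 9

16 in 2 cells must be {7,9}; 17 in 2 cells must be {8,9}.
The 16 across and the 17 down share only 9, so (2,2) = 9.
(1,2) = 17 − 9 = 8 completes the 17 down.
(2,1) = 16 − 9 = 7 completes the 16 across.
(1,1) = 12 − 8 = 4 completes the 12 across.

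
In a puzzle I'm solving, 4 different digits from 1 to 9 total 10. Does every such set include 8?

The only way to make 10 from 4 distinct digits is {1,2,3,4}, which does not contain 8.

No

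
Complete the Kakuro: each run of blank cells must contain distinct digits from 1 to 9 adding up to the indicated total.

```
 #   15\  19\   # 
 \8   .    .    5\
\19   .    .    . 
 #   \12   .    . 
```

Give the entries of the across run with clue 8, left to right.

Nothing is forced directly, so branch on R1C1, whose candidates are 6 or 7. If R1C1 = 7: then R1C2 would have to be in {1} for the 8 across but in {2,3,4,5,6,7,8,9} for the 19 down — contradiction. So R1C1 = 6.
R1C2 = 8 − 6 = 2 completes the 8 across.
R2C1 = 15 − 6 = 9 completes the 15 down.
R2C2 = 8: the only remaining digit allowed by both the 19 across and the 19 down.
R2C3 = 19 − 17 = 2 completes the 19 across.
R3C2 = 19 − 10 = 9 completes the 19 down.
R3C3 = 12 − 9 = 3 completes the 12 across.

6 2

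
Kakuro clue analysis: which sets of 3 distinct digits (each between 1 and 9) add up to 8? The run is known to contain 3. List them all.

3 distinct digits from 1–9 sum between 6 and 24.
Keeping only sets containing 3.
Only one set works: {1,3,4}.

{1,3,4}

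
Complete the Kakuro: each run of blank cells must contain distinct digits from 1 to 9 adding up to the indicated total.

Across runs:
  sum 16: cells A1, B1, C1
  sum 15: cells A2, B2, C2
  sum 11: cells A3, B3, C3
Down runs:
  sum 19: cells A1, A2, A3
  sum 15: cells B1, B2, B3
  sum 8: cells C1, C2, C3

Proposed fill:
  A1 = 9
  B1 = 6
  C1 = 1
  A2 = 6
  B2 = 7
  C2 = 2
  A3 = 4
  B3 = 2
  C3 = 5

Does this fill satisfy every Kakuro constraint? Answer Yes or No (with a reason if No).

Across: 9+6+1=16; 6+7+2=15; 4+2+5=11. Down: 9+6+4=19; 6+7+2=15; 1+2+5=8. No digit repeats within any run.

Yes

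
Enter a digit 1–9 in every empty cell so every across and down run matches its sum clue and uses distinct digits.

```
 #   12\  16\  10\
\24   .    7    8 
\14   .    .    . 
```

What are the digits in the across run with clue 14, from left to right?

3, 9, 2

24 in 3 cells must be {7,8,9}; 16 in 2 cells must be {7,9}.
R1C1 = 24 − 15 = 9 completes the 24 across.
R2C1 = 12 − 9 = 3 completes the 12 down.
R2C2 = 16 − 7 = 9 completes the 16 down.
R2C3 = 14 − 12 = 2 completes the 14 across.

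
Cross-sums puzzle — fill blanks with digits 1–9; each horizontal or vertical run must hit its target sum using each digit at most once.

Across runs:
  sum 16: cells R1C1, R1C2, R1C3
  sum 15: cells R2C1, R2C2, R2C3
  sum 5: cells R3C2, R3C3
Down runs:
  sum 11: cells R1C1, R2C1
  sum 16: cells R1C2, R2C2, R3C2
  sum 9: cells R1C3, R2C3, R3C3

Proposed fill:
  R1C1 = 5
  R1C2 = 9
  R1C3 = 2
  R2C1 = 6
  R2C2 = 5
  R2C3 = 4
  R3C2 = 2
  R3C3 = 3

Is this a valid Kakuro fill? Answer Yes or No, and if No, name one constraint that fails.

Yes

Across: 5+9+2=16; 6+5+4=15; 2+3=5. Down: 5+6=11; 9+5+2=16; 2+4+3=9. No digit repeats within any run.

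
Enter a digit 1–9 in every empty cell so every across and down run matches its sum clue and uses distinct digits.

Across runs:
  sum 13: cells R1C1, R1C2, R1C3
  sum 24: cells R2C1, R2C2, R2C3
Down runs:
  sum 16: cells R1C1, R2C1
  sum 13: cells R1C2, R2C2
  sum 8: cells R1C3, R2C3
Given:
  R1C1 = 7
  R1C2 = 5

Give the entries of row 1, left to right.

24 in 3 cells must be {7,8,9}; 16 in 2 cells must be {7,9}.
R1C3 = 13 − 12 = 1 completes the 13 across.
R2C1 = 16 − 7 = 9 completes the 16 down.
R2C2 = 13 − 5 = 8 completes the 13 down.
R2C3 = 24 − 17 = 7 completes the 24 across.

7, 5, 1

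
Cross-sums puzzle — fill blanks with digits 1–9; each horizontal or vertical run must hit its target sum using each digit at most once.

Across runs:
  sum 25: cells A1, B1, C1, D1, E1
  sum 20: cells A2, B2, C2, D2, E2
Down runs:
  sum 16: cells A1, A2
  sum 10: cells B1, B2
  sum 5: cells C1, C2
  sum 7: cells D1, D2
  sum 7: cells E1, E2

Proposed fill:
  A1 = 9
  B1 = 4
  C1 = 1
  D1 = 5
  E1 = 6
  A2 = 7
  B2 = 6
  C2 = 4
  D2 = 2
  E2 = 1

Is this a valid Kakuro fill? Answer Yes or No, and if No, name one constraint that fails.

Across: 9+4+1+5+6=25; 7+6+4+2+1=20. Down: 9+7=16; 4+6=10; 1+4=5; 5+2=7; 6+1=7. No digit repeats within any run.

Yes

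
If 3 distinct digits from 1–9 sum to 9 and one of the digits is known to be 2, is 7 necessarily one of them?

No

Counterexample: {1,2,6} sums to 9 under that restriction without using 7.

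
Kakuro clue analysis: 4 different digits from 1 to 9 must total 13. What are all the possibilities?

{1,2,3,7}; {1,2,4,6}; {1,3,4,5}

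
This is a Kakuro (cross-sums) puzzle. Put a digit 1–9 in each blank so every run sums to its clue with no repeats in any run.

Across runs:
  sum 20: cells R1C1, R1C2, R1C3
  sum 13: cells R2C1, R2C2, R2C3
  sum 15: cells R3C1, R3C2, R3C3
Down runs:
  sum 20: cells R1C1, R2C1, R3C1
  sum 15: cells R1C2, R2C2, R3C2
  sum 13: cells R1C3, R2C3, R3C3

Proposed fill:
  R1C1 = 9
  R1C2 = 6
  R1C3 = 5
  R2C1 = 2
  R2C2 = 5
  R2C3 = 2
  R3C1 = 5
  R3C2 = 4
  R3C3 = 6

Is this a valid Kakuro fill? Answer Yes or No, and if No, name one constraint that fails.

No — the across run R2C1–R2C3 sums to 9, not 13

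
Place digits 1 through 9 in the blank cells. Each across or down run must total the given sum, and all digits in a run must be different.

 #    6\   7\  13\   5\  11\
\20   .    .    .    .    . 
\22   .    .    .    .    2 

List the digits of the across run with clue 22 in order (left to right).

5, 4, 8, 3, 2

R1C5 = 11 − 2 = 9 completes the 11 down.
Given what's placed, R1C3 must be 5 to fit the 20 across and 13 down.
R2C3 = 13 − 5 = 8 completes the 13 down.
No cell is forced outright now. R1C4 can only be 1 or 2 or 3 (the digits allowed by both its 20 across and its 5 down). If R1C4 = 1: that forces R1C1 = 2, R1C2 = 3, R2C1 = 4, after which R2C2 would have to be in {1,3,5,7} for the 22 across but in {4} for the 7 down — contradiction. If R1C4 = 3: then R2C4 would have to be in {1,3,4,5,6,7} for the 22 across but in {2} for the 5 down — contradiction. So R1C4 = 2.
Given what's placed, R1C1 must be 1 to fit the 20 across and 6 down.
R1C2 = 20 − 17 = 3 completes the 20 across.
R2C1 = 6 − 1 = 5 completes the 6 down.
R2C2 = 7 − 3 = 4 completes the 7 down.
R2C4 = 22 − 19 = 3 completes the 22 across.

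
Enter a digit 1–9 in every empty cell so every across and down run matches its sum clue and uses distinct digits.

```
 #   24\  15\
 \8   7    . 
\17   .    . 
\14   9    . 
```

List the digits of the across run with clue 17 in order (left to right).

8 9

17 in 2 cells must be {8,9}; 24 in 3 cells must be {7,8,9}.
R1C2 = 8 − 7 = 1 completes the 8 across.
R2C1 = 24 − 16 = 8 completes the 24 down.
R2C2 = 17 − 8 = 9 completes the 17 across.
R3C2 = 14 − 9 = 5 completes the 14 across.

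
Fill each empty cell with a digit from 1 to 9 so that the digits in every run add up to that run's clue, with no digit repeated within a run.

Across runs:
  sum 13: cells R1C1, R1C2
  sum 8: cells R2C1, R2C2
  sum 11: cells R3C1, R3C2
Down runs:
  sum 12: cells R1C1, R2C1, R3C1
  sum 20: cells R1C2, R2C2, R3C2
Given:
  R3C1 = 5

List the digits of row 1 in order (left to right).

4 9

R3C2 = 11 − 5 = 6 completes the 11 across.
Given what's placed, R2C2 must be 5 to fit the 8 across and 20 down.
R1C2 = 20 − 11 = 9 completes the 20 down.
R2C1 = 8 − 5 = 3 completes the 8 across.
R1C1 = 13 − 9 = 4 completes the 13 across.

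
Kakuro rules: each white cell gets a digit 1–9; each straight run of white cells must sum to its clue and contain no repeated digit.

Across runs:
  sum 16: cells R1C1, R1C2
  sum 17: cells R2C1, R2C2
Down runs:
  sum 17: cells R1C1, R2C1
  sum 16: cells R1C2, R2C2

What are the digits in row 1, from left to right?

16 in 2 cells must be {7,9}; 17 in 2 cells must be {8,9}.
The 16 across and the 17 down share only 9, so R1C1 = 9.
R1C2 = 16 − 9 = 7 completes the 16 across.
R2C1 = 17 − 9 = 8 completes the 17 down.
R2C2 = 17 − 8 = 9 completes the 17 across.

9 7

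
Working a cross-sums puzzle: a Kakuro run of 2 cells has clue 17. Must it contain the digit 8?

The only way to make 17 from 2 distinct digits is {8,9}, which contains 8.

Yes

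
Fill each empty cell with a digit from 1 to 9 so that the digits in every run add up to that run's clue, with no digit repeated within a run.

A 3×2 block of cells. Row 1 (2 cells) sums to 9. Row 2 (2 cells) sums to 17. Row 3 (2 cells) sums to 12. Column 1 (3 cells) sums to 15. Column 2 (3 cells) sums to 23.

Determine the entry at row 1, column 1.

17 in 2 cells must be {8,9}; 23 in 3 cells must be {6,8,9}.
Nothing is forced directly, so branch on (1,2), whose candidates are 6 or 8. If (1,2) = 8: that forces (1,1) = 1, (2,2) = 9, after which (3,2) would have to be in {3,4,5,7,8,9} for the 12 across but in {6} for the 23 down — contradiction. So (1,2) = 6.
(1,1) = 9 − 6 = 3 completes the 9 across.
Given what's placed, (2,1) must be 8 to fit the 17 across and 15 down.
(2,2) = 17 − 8 = 9 completes the 17 across.
(3,1) = 15 − 11 = 4 completes the 15 down.
(3,2) = 12 − 4 = 8 completes the 12 across.

3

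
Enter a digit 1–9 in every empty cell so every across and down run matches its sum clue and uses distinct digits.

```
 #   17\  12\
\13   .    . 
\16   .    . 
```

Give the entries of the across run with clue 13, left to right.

16 in 2 cells must be {7,9}; 17 in 2 cells must be {8,9}.
The 16 across and the 17 down share only 9, so R2C1 = 9.
R2C2 = 16 − 9 = 7 completes the 16 across.
R1C1 = 17 − 9 = 8 completes the 17 down.
R1C2 = 13 − 8 = 5 completes the 13 across.

8, 5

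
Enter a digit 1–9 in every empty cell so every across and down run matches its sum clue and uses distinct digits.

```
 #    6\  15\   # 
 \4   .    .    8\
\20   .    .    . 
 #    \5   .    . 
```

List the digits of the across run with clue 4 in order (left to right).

1 3

4 in 2 cells must be {1,3}.
The 4 across and the 6 down share only 1, so R1C1 = 1.
R1C2 = 4 − 1 = 3 completes the 4 across.
R2C1 = 6 − 1 = 5 completes the 6 down.
R3C2 = 4: the only remaining digit allowed by both the 5 across and the 15 down.
R3C3 = 5 − 4 = 1 completes the 5 across.
R2C2 = 15 − 7 = 8 completes the 15 down.
R2C3 = 20 − 13 = 7 completes the 20 across.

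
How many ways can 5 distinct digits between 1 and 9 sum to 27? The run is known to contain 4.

6

5 distinct digits from 1–9 sum between 15 and 35.
Keeping only sets containing 4.
Enumerating: {1,4,5,8,9}, {1,4,6,7,9}, {2,4,5,7,9}, {2,4,6,7,8}, {3,4,5,6,9}, {3,4,5,7,8}.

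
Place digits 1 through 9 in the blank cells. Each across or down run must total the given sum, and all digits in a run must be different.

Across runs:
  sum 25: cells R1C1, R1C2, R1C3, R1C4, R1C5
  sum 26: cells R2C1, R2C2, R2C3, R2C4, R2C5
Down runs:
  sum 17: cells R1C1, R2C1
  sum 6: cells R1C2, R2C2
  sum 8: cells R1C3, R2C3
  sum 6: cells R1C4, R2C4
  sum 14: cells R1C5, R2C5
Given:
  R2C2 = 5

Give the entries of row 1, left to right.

17 in 2 cells must be {8,9}.
R1C2 = 6 − 5 = 1 completes the 6 down.
No cell is forced outright now. R2C5 can only be 6 or 8 or 9 (the digits allowed by both its 26 across and its 14 down). If R2C5 = 8: that forces R1C5 = 6, R2C1 = 9, R2C4 = 1, R1C1 = 8, after which R1C4 would have to be in {3,7} for the 25 across but in {5} for the 6 down — contradiction. If R2C5 = 9: that forces R1C5 = 5, R2C1 = 8, R2C4 = 1, R1C1 = 9, after which R1C4 would have to be in {2,3,4,6,7,8} for the 25 across but in {5} for the 6 down — contradiction. So R2C5 = 6.
R1C5 = 14 − 6 = 8 completes the 14 down.
Given what's placed, R1C1 must be 9 to fit the 25 across and 17 down.
R2C1 = 17 − 9 = 8 completes the 17 down.
Given what's placed, R2C3 must be 3 to fit the 26 across and 8 down.
R2C4 = 26 − 22 = 4 completes the 26 across.
R1C3 = 8 − 3 = 5 completes the 8 down.
R1C4 = 25 − 23 = 2 completes the 25 across.

9 1 5 2 8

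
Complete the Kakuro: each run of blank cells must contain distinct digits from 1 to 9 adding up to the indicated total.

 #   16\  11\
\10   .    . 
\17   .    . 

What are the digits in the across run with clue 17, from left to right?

9 8

17 in 2 cells must be {8,9}; 16 in 2 cells must be {7,9}.
The 17 across and the 16 down share only 9, so R2C1 = 9.
R2C2 = 17 − 9 = 8 completes the 17 across.
R1C1 = 16 − 9 = 7 completes the 16 down.
R1C2 = 10 − 7 = 3 completes the 10 across.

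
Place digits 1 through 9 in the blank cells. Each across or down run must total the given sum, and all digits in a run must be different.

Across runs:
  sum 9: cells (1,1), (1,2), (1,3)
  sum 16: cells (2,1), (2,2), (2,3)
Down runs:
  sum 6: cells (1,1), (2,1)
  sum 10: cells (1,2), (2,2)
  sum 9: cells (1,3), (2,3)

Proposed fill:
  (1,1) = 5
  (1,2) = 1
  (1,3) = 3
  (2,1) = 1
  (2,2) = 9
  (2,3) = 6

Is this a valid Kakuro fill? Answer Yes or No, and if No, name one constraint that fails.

Yes

Across: 5+1+3=9; 1+9+6=16. Down: 5+1=6; 1+9=10; 3+6=9. No digit repeats within any run.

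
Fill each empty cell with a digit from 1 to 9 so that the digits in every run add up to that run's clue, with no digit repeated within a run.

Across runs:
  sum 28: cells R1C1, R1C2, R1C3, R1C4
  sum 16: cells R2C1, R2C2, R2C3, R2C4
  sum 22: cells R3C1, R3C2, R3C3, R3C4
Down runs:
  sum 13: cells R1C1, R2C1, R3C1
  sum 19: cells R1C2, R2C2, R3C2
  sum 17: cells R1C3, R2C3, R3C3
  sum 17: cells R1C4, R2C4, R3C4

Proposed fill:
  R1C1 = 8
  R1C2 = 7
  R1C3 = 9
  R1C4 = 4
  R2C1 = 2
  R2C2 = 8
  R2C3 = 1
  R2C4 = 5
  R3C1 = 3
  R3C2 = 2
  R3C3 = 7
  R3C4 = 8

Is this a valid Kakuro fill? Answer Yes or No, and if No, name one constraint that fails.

No — the down run R1C2–R3C2 sums to 17, not 19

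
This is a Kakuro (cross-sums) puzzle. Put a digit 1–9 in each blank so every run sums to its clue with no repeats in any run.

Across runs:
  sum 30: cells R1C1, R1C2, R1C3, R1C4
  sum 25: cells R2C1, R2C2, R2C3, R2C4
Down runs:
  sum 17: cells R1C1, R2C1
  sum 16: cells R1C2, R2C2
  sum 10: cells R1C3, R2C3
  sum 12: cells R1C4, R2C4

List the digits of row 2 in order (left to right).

30 in 4 cells must be {6,7,8,9}; 17 in 2 cells must be {8,9}; 16 in 2 cells must be {7,9}.
Nothing is forced directly, so branch on R1C1, whose candidates are 8 or 9. If R1C1 = 9: that forces R1C2 = 7, R1C4 = 8, R2C1 = 8, R2C2 = 9, after which R2C4 would have to be in {1,2,3,5,6,7} for the 25 across but in {4} for the 12 down — contradiction. So R1C1 = 8.
R2C1 = 17 − 8 = 9 completes the 17 down.
Given what's placed, R2C2 must be 7 to fit the 25 across and 16 down.
R1C2 = 16 − 7 = 9 completes the 16 down.
R1C4 = 7: the only remaining digit allowed by both the 30 across and the 12 down.
R2C4 = 12 − 7 = 5 completes the 12 down.
R1C3 = 30 − 24 = 6 completes the 30 across.
R2C3 = 25 − 21 = 4 completes the 25 across.

9, 7, 4, 5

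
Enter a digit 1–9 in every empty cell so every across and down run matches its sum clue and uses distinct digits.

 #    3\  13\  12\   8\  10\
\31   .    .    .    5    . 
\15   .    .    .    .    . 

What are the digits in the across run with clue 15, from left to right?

1 4 5 3 2

15 in 5 cells must be {1,2,3,4,5}; 3 in 2 cells must be {1,2}.
R1C1 = 2: the only remaining digit allowed by both the 31 across and the 3 down.
R2C1 = 3 − 2 = 1 completes the 3 down.
R2C4 = 8 − 5 = 3 completes the 8 down.
Nothing is forced directly, so branch on R2C5, whose candidates are 2 or 4. If R2C5 = 4: then R1C5 would have to be in {7,8,9} for the 31 across but in {6} for the 10 down — contradiction. So R2C5 = 2.
R1C5 = 10 − 2 = 8 completes the 10 down.
No cell is forced outright now. R2C2 can only be 4 or 5 (the digits allowed by both its 15 across and its 13 down). If R2C2 = 5: then R1C2 would have to be in {7,9} for the 31 across but in {8} for the 13 down — contradiction. So R2C2 = 4.
R1C2 = 13 − 4 = 9 completes the 13 down.
R1C3 = 31 − 24 = 7 completes the 31 across.
R2C3 = 15 − 10 = 5 completes the 15 across.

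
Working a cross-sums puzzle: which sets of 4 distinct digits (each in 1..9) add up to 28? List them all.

{4,7,8,9}; {5,6,8,9}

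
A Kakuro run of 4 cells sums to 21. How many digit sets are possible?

11

4 distinct digits from 1–9 sum between 10 and 30.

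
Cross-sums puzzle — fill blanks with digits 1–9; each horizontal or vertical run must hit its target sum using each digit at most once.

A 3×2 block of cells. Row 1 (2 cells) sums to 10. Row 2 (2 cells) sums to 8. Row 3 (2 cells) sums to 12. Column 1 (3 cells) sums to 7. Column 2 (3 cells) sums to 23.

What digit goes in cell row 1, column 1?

7 in 3 cells must be {1,2,4}; 23 in 3 cells must be {6,8,9}.
The 8 across and the 23 down share only 6, so (2,2) = 6.
The 12 across and the 7 down share only 4, so (3,1) = 4.
(3,2) = 12 − 4 = 8 completes the 12 across.
(1,2) = 23 − 14 = 9 completes the 23 down.
(2,1) = 8 − 6 = 2 completes the 8 across.
(1,1) = 10 − 9 = 1 completes the 10 across.

1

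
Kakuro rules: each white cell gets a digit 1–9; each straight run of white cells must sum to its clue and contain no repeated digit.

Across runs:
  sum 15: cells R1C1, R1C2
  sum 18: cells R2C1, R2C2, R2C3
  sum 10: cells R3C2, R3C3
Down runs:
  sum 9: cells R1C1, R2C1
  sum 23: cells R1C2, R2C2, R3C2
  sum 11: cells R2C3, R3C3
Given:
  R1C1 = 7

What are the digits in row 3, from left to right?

6 4

23 in 3 cells must be {6,8,9}.
R1C2 = 15 − 7 = 8 completes the 15 across.
R2C1 = 9 − 7 = 2 completes the 9 down.
R2C2 = 9: the only remaining digit allowed by both the 18 across and the 23 down.
R2C3 = 18 − 11 = 7 completes the 18 across.
R3C2 = 23 − 17 = 6 completes the 23 down.
R3C3 = 10 − 6 = 4 completes the 10 across.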